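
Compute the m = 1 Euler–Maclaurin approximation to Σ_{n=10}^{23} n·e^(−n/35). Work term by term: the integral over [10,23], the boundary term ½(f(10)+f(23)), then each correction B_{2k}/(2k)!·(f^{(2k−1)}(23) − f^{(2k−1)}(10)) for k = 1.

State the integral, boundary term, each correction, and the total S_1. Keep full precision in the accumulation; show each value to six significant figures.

S_1 ≈ 141.055

∫_10^23 x·e^(−x/35) dx evaluates to 131.367.
½[f(10) + f(23)] = ½[7.51477 + 11.9216] = 9.71818.
Integral + boundary = 141.085.
k=1: B_{2}/(2)! × [f^{(1)}(23) − f^{(1)}(10)] = 1/12 × (0.177713 − 0.536769) = -0.0299214.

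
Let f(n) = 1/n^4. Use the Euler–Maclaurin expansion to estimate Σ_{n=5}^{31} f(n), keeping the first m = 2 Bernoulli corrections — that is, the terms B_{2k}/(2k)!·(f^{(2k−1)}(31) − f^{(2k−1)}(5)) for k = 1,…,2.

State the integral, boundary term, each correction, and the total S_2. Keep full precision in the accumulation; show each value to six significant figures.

S_2 ≈ 0.00356054

Integral: ∫_5^31 1/x^4 dx = 0.00265548.
Boundary: ½(f(5) + f(31)) = ½(0.00160000 + 1.08281e-06) = 0.000800541.
Running total after boundary: 0.00345602.
Correction k=1: B_{2}/2! · (f^{(1)}(31) − f^{(1)}(5)) = 1/12 · (-1.39718e-07 − (-0.00128000)) = 0.000106655.
After k=1: 0.00356267.
Correction k=2: B_{4}/4! · (f^{(3)}(31) − f^{(3)}(5)) = −1/720 · (-4.36164e-09 − (-0.00153600)) = -2.13333e-06.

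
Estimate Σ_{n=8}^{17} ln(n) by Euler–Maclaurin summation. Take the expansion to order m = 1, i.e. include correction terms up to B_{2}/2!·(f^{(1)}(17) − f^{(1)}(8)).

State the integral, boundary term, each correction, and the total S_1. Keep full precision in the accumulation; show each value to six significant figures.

S_1 ≈ 24.9799

∫_8^17 ln(x) dx evaluates to 22.5291.
Boundary: ½(f(8) + f(17)) = ½(2.07944 + 2.83321) = 2.45633.
So far: 24.9854.
k=1: B_{2}/(2)! × [f^{(1)}(17) − f^{(1)}(8)] = 1/12 × (0.0588235 − 0.125000) = -0.00551471.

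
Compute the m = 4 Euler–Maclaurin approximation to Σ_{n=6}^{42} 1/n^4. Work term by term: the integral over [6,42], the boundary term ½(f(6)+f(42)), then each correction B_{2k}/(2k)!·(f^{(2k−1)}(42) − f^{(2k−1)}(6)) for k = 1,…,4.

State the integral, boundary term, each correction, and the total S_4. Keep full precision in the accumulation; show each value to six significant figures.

Integral: ∫_6^42 1/x^4 dx = 0.00153871.
Boundary: ½(f(6) + f(42)) = ½(0.000771605 + 3.21368e-07) = 0.000385963.
Integral + boundary = 0.00192467.
Correction k=1: B_{2}/2! · (f^{(1)}(42) − f^{(1)}(6)) = 1/12 · (-3.06065e-08 − (-0.000514403)) = 4.28644e-05.
After k=1: 0.00196754.
Correction k=2: B_{4}/4! · (f^{(3)}(42) − f^{(3)}(6)) = −1/720 · (-5.20519e-10 − (-0.000428669)) = -5.95373e-07.
After k=2: 0.00196694.
Correction k=3: B_{6}/6! · (f^{(5)}(42) − f^{(5)}(6)) = 1/30240 · (-1.65244e-11 − (-0.000666819)) = 2.20509e-08.
After k=3: 0.00196696.
Correction k=4: B_{8}/8! · (f^{(7)}(42) − f^{(7)}(6)) = −1/1209600 · (-8.43082e-13 − (-0.00166705)) = -1.37818e-09.

S_4 ≈ 0.00196696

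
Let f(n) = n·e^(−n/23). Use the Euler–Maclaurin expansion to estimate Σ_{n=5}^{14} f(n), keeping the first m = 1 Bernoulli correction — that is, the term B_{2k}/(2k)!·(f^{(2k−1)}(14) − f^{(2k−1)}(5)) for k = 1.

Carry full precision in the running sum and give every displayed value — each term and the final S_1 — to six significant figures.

∫_5^14 x·e^(−x/23) dx evaluates to 55.1770.
Endpoint term: (f(5) + f(14))/2 = (4.02308 + 7.61684)/2 = 5.81996.
Running total after boundary: 60.9970.
Order-1 term: 1/12 · (0.212893 − 0.629699) = -0.0347338.

S_1 ≈ 60.9622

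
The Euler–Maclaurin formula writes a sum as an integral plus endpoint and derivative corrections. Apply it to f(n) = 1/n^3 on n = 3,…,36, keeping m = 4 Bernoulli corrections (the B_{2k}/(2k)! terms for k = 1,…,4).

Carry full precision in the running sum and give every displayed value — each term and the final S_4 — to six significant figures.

The integral term ∫_3^36 1/x^3 dx = 0.0551698.
Endpoint term: (f(3) + f(36))/2 = (0.0370370 + 2.14335e-05)/2 = 0.0185292.
Running total after boundary: 0.0736990.
Correction k=1: B_{2}/2! · (f^{(1)}(36) − f^{(1)}(3)) = 1/12 · (-1.78612e-06 − (-0.0370370)) = 0.00308627.
After k=1: 0.0767853.
Correction k=2: B_{4}/4! · (f^{(3)}(36) − f^{(3)}(3)) = −1/720 · (-2.75636e-08 − (-0.0823045)) = -0.000114312.
After k=2: 0.0766709.
Correction k=3: B_{6}/6! · (f^{(5)}(36) − f^{(5)}(3)) = 1/30240 · (-8.93265e-10 − (-0.384088)) = 1.27013e-05.
After k=3: 0.0766836.
Correction k=4: B_{8}/8! · (f^{(7)}(36) − f^{(7)}(3)) = −1/1209600 · (-4.96259e-11 − (-3.07270)) = -2.54026e-06.

S_4 ≈ 0.0766811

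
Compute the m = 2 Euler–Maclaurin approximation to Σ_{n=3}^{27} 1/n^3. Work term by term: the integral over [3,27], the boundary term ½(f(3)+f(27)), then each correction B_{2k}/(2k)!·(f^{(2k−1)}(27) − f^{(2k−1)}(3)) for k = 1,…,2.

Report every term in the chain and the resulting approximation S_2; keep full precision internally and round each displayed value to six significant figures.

∫_3^27 1/x^3 dx evaluates to 0.0548697.
Boundary: ½(f(3) + f(27)) = ½(0.0370370 + 5.08053e-05) = 0.0185439.
So far: 0.0734136.
k=1: B_{2}/(2)! × [f^{(1)}(27) − f^{(1)}(3)] = 1/12 × (-5.64503e-06 − (-0.0370370)) = 0.00308595.
Partial sum through k=1: 0.0764996.
k=2: B_{4}/(4)! × [f^{(3)}(27) − f^{(3)}(3)] = −1/720 × (-1.54870e-07 − (-0.0823045)) = -0.000114312.

S_2 ≈ 0.0763852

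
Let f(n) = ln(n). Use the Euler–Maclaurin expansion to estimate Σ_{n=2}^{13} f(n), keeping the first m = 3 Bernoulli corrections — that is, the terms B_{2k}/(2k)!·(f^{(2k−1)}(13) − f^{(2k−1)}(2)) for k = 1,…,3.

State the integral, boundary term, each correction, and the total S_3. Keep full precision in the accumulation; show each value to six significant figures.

S_3 ≈ 22.5522

Integral: ∫_2^13 ln(x) dx = 20.9580.
Boundary: ½(f(2) + f(13)) = ½(0.693147 + 2.56495) = 1.62905.
Running total after boundary: 22.5871.
Order-1 term: 1/12 · (0.0769231 − 0.500000) = -0.0352564.
After k=1: 22.5518.
Order-2 term: −1/720 · (0.000910332 − 0.250000) = 0.000345958.
After k=2: 22.5522.
Order-3 term: 1/30240 · (6.46390e-05 − 0.750000) = -2.47994e-05.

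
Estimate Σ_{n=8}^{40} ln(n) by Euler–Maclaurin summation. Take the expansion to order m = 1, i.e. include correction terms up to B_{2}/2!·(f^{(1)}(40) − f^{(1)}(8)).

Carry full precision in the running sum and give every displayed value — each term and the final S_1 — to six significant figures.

S_1 ≈ 101.795

Integral: ∫_8^40 ln(x) dx = 98.9196.
Endpoint term: (f(8) + f(40))/2 = (2.07944 + 3.68888)/2 = 2.88416.
So far: 101.804.
Order-1 term: 1/12 · (0.0250000 − 0.125000) = -0.00833333.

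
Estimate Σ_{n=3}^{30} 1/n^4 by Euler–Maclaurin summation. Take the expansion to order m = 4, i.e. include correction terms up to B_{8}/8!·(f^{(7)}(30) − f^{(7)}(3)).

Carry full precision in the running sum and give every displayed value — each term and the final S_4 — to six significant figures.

S_4 ≈ 0.0198108

The integral term ∫_3^30 1/x^4 dx = 0.0123333.
Endpoint term: (f(3) + f(30))/2 = (0.0123457 + 1.23457e-06)/2 = 0.00617346.
So far: 0.0185068.
Order-1 term: 1/12 · (-1.64609e-07 − (-0.0164609)) = 0.00137173.
Partial sum through k=1: 0.0198785.
Order-2 term: −1/720 · (-5.48697e-09 − (-0.0548697)) = -7.62079e-05.
Partial sum through k=2: 0.0198023.
Order-3 term: 1/30240 · (-3.41411e-10 − (-0.341411)) = 1.12901e-05.
Partial sum through k=3: 0.0198136.
Order-4 term: −1/1209600 · (-3.41411e-11 − (-3.41411)) = -2.82251e-06.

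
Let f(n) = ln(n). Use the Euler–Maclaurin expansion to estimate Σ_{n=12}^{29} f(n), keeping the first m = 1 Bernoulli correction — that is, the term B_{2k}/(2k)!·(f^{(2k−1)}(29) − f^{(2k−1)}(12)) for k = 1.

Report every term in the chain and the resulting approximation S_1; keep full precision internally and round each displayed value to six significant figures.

S_1 ≈ 53.7547

∫_12^29 ln(x) dx evaluates to 50.8327.
½[f(12) + f(29)] = ½[2.48491 + 3.36730] = 2.92610.
So far: 53.7588.
k=1: B_{2}/(2)! × [f^{(1)}(29) − f^{(1)}(12)] = 1/12 × (0.0344828 − 0.0833333) = -0.00407088.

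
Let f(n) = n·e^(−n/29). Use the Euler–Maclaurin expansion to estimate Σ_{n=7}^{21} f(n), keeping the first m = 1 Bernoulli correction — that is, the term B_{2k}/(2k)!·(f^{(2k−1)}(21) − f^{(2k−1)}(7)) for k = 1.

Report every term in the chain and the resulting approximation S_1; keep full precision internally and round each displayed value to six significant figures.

S_1 ≈ 125.032

Integral: ∫_7^21 x·e^(−x/29) dx = 117.231.
½[f(7) + f(21)] = ½[5.49881 + 10.1796] = 7.83920.
Running total after boundary: 125.070.
Order-1 term: 1/12 · (0.133722 − 0.595930) = -0.0385173.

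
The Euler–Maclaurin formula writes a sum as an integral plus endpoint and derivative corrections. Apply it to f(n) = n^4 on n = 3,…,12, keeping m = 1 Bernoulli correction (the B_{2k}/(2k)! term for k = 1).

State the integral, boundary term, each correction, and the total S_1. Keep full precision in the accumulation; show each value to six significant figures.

The integral term ∫_3^12 x^4 dx = 49717.8.
½[f(3) + f(12)] = ½[81.0000 + 20736.0] = 10408.5.
So far: 60126.3.
k=1: B_{2}/(2)! × [f^{(1)}(12) − f^{(1)}(3)] = 1/12 × (6912.00 − 108.000) = 567.000.

S_1 ≈ 60693.3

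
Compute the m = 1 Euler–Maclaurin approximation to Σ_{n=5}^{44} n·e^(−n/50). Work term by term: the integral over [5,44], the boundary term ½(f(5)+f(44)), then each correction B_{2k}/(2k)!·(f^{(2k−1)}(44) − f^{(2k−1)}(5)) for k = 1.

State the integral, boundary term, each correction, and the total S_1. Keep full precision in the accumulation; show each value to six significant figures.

∫_5^44 x·e^(−x/50) dx evaluates to 538.823.
½[f(5) + f(44)] = ½[4.52419 + 18.2504] = 11.3873.
Integral + boundary = 550.211.
k=1: B_{2}/(2)! × [f^{(1)}(44) − f^{(1)}(5)] = 1/12 × (0.0497739 − 0.814354) = -0.0637150.

S_1 ≈ 550.147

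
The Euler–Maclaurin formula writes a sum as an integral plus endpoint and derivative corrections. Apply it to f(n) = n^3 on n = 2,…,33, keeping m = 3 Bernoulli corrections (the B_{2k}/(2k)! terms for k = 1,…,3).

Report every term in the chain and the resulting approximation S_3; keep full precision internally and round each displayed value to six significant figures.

∫_2^33 x^3 dx evaluates to 296476.
½[f(2) + f(33)] = ½[8.00000 + 35937.0] = 17972.5.
Running total after boundary: 314449.
Order-1 term: 1/12 · (3267.00 − 12.0000) = 271.250.
Running total after k=1: 314720.
Order-2 term: −1/720 · (6.00000 − 6.00000) = 0.00000.
Running total after k=2: 314720.
Order-3 term: 1/30240 · (0.00000 − 0.00000) = 0.00000.

S_3 ≈ 314720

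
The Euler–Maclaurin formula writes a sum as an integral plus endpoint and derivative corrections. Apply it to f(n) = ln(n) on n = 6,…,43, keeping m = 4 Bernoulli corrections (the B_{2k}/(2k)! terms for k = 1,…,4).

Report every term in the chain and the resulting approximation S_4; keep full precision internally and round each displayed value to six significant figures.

S_4 ≈ 116.746

The integral term ∫_6^43 ln(x) dx = 113.981.
Boundary: ½(f(6) + f(43)) = ½(1.79176 + 3.76120) = 2.77648.
Running total after boundary: 116.758.
Correction k=1: B_{2}/2! · (f^{(1)}(43) − f^{(1)}(6)) = 1/12 · (0.0232558 − 0.166667) = -0.0119509.
After k=1: 116.746.
Correction k=2: B_{4}/4! · (f^{(3)}(43) − f^{(3)}(6)) = −1/720 · (2.51550e-05 − 0.00925926) = 1.28251e-05.
After k=2: 116.746.
Correction k=3: B_{6}/6! · (f^{(5)}(43) − f^{(5)}(6)) = 1/30240 · (1.63256e-07 − 0.00308642) = -1.02059e-07.
After k=3: 116.746.
Correction k=4: B_{8}/8! · (f^{(7)}(43) − f^{(7)}(6)) = −1/1209600 · (2.64883e-09 − 0.00257202) = 2.12633e-09.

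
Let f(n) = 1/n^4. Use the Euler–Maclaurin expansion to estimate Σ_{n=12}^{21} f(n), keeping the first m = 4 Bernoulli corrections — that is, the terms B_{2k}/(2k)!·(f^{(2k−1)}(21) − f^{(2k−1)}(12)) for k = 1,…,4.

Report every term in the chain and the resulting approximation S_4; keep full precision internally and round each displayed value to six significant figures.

∫_12^21 1/x^4 dx evaluates to 0.000156908.
½[f(12) + f(21)] = ½[4.82253e-05 + 5.14189e-06] = 2.66836e-05.
Running total after boundary: 0.000183592.
Correction k=1: B_{2}/2! · (f^{(1)}(21) − f^{(1)}(12)) = 1/12 · (-9.79408e-07 − (-1.60751e-05)) = 1.25797e-06.
After k=1: 0.000184850.
Correction k=2: B_{4}/4! · (f^{(3)}(21) − f^{(3)}(12)) = −1/720 · (-6.66264e-08 − (-3.34898e-06)) = -4.55882e-09.
After k=2: 0.000184845.
Correction k=3: B_{6}/6! · (f^{(5)}(21) − f^{(5)}(12)) = 1/30240 · (-8.46049e-09 − (-1.30238e-06)) = 4.27884e-11.
After k=3: 0.000184845.
Correction k=4: B_{8}/8! · (f^{(7)}(21) − f^{(7)}(12)) = −1/1209600 · (-1.72663e-09 − (-8.13988e-07)) = -6.71512e-13.

S_4 ≈ 0.000184845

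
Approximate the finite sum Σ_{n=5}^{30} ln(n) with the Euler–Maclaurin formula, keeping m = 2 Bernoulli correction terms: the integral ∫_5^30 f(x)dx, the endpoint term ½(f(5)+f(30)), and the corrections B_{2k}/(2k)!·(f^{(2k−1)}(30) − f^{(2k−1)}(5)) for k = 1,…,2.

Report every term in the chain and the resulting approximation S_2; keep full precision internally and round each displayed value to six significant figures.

S_2 ≈ 71.4802

∫_5^30 ln(x) dx evaluates to 68.9887.
½[f(5) + f(30)] = ½[1.60944 + 3.40120] = 2.50532.
Integral + boundary = 71.4940.
Correction k=1: B_{2}/2! · (f^{(1)}(30) − f^{(1)}(5)) = 1/12 · (0.0333333 − 0.200000) = -0.0138889.
After k=1: 71.4802.
Correction k=2: B_{4}/4! · (f^{(3)}(30) − f^{(3)}(5)) = −1/720 · (7.40741e-05 − 0.0160000) = 2.21193e-05.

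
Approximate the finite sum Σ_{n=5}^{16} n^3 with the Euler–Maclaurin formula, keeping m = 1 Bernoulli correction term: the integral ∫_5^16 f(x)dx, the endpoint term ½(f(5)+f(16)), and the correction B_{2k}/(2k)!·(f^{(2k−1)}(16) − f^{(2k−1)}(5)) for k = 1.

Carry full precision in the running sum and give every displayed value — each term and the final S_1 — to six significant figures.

S_1 ≈ 18396.0

The integral term ∫_5^16 x^3 dx = 16227.8.
½[f(5) + f(16)] = ½[125.000 + 4096.00] = 2110.50.
So far: 18338.2.
Order-1 term: 1/12 · (768.000 − 75.0000) = 57.7500.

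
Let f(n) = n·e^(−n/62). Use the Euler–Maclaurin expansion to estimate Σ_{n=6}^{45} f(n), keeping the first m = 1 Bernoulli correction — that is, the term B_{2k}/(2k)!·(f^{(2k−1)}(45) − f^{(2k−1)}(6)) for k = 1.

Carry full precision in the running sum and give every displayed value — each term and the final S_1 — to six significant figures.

The integral term ∫_6^45 x·e^(−x/62) dx = 616.701.
Boundary: ½(f(6) + f(45)) = ½(5.44657 + 21.7770) = 13.6118.
Running total after boundary: 630.313.
k=1: B_{2}/(2)! × [f^{(1)}(45) − f^{(1)}(6)] = 1/12 × (0.132692 − 0.819913) = -0.0572685.

S_1 ≈ 630.256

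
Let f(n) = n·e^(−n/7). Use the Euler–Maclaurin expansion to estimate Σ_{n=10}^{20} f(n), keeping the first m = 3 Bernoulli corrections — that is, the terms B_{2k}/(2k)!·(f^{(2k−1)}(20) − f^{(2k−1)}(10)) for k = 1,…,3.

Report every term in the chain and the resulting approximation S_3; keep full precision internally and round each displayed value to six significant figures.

S_3 ≈ 19.4360

Integral: ∫_10^20 x·e^(−x/7) dx = 17.6637.
½[f(10) + f(20)] = ½[2.39651 + 1.14865] = 1.77258.
So far: 19.4363.
Order-1 term: 1/12 · (-0.106661 − (-0.102708)) = -0.000329416.
Partial sum through k=1: 19.4360.
Order-2 term: −1/720 · (0.000167442 − 0.00768560) = 1.04419e-05.
Partial sum through k=2: 19.4360.
Order-3 term: 1/30240 · (5.12578e-05 − 0.000356475) = -1.00932e-08.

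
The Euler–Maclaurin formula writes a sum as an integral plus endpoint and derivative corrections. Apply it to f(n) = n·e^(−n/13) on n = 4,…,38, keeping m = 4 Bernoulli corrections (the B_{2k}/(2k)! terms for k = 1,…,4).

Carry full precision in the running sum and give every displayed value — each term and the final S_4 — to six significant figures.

S_4 ≈ 129.259

Integral: ∫_4^38 x·e^(−x/13) dx = 126.818.
Boundary: ½(f(4) + f(38)) = ½(2.94057 + 2.04318) = 2.49187.
Running total after boundary: 129.310.
Correction k=1: B_{2}/2! · (f^{(1)}(38) − f^{(1)}(4)) = 1/12 · (-0.103400 − 0.508944) = -0.0510287.
After k=1: 129.259.
Correction k=2: B_{4}/4! · (f^{(3)}(38) − f^{(3)}(4)) = −1/720 · (2.44734e-05 − 0.0117114) = 1.62318e-05.
After k=2: 129.259.
Correction k=3: B_{6}/6! · (f^{(5)}(38) − f^{(5)}(4)) = 1/30240 · (3.90995e-06 − 0.000120777) = -3.86465e-09.
After k=3: 129.259.
Correction k=4: B_{8}/8! · (f^{(7)}(38) − f^{(7)}(4)) = −1/1209600 · (4.54147e-08 − 1.01926e-06) = 8.05100e-13.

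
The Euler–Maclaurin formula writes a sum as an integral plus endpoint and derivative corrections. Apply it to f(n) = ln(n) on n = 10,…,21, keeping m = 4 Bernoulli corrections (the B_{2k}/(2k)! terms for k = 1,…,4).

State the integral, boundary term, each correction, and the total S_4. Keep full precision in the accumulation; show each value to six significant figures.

∫_10^21 ln(x) dx evaluates to 29.9091.
½[f(10) + f(21)] = ½[2.30259 + 3.04452] = 2.67355.
So far: 32.5827.
Order-1 term: 1/12 · (0.0476190 − 0.100000) = -0.00436508.
Running total after k=1: 32.5783.
Order-2 term: −1/720 · (0.000215959 − 0.00200000) = 2.47783e-06.
Running total after k=2: 32.5783.
Order-3 term: 1/30240 · (5.87645e-06 − 0.000240000) = -7.74218e-09.
Running total after k=3: 32.5783.
Order-4 term: −1/1209600 · (3.99758e-07 − 7.20000e-05) = 5.91933e-11.

S_4 ≈ 32.5783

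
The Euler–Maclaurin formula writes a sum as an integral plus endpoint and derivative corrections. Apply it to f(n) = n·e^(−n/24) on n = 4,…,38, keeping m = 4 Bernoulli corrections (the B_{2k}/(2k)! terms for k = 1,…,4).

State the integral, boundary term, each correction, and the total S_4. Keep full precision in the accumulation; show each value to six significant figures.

S_4 ≈ 268.889

The integral term ∫_4^38 x·e^(−x/24) dx = 263.365.
½[f(4) + f(38)] = ½[3.38593 + 7.80101] = 5.59347.
Running total after boundary: 268.958.
Correction k=1: B_{2}/2! · (f^{(1)}(38) − f^{(1)}(4)) = 1/12 · (-0.119752 − 0.705401) = -0.0687628.
After k=1: 268.889.
Correction k=2: B_{4}/4! · (f^{(3)}(38) − f^{(3)}(4)) = −1/720 · (0.000504908 − 0.00416383) = 5.08183e-06.
After k=2: 268.889.
Correction k=3: B_{6}/6! · (f^{(5)}(38) − f^{(5)}(4)) = 1/30240 · (2.11410e-06 − 1.23316e-05) = -3.37880e-10.
After k=3: 268.889.
Correction k=4: B_{8}/8! · (f^{(7)}(38) − f^{(7)}(4)) = −1/1209600 · (5.81878e-09 − 3.02679e-08) = 2.02126e-14.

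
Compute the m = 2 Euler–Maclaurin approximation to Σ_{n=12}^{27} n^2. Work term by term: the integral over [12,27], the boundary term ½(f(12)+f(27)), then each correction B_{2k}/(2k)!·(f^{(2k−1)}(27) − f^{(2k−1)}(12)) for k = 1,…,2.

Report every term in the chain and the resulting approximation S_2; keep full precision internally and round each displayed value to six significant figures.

S_2 ≈ 6424.00

∫_12^27 x^2 dx evaluates to 5985.00.
Boundary: ½(f(12) + f(27)) = ½(144.000 + 729.000) = 436.500.
So far: 6421.50.
k=1: B_{2}/(2)! × [f^{(1)}(27) − f^{(1)}(12)] = 1/12 × (54.0000 − 24.0000) = 2.50000.
Partial sum through k=1: 6424.00.
k=2: B_{4}/(4)! × [f^{(3)}(27) − f^{(3)}(12)] = −1/720 × (0.00000 − 0.00000) = 0.00000.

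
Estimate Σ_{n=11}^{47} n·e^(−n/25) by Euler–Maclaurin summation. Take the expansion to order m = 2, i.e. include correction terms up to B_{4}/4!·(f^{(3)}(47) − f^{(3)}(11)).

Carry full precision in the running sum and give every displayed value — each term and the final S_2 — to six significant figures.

S_2 ≈ 312.057

The integral term ∫_11^47 x·e^(−x/25) dx = 304.971.
Endpoint term: (f(11) + f(47))/2 = (7.08440 + 7.17173)/2 = 7.12807.
So far: 312.099.
Order-1 term: 1/12 · (-0.134279 − 0.360660) = -0.0412450.
Running total after k=1: 312.057.
Order-2 term: −1/720 · (0.000273441 − 0.00263797) = 3.28407e-06.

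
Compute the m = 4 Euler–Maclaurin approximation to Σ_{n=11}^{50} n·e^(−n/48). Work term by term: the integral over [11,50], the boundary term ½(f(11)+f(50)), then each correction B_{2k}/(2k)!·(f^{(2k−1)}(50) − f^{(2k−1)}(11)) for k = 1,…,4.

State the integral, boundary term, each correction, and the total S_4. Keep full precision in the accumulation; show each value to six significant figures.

The integral term ∫_11^50 x·e^(−x/48) dx = 592.113.
Boundary: ½(f(11) + f(50)) = ½(8.74716 + 17.6433) = 13.1952.
Integral + boundary = 605.308.
Order-1 term: 1/12 · (-0.0147028 − 0.612964) = -0.0523055.
After k=1: 605.256.
Order-2 term: −1/720 · (0.000299926 − 0.000956318) = 9.11655e-07.
After k=2: 605.256.
Order-3 term: 1/30240 · (2.63122e-07 − 7.14667e-07) = -1.49320e-11.
After k=3: 605.256.
Order-4 term: −1/1209600 · (1.71905e-10 − 4.40219e-10) = 2.21821e-16.

S_4 ≈ 605.256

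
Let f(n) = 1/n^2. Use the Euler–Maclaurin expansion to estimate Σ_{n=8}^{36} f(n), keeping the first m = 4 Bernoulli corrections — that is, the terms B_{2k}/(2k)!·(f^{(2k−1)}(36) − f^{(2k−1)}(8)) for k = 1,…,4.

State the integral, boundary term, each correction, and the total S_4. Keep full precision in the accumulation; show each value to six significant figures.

S_4 ≈ 0.105741

The integral term ∫_8^36 1/x^2 dx = 0.0972222.
Endpoint term: (f(8) + f(36))/2 = (0.0156250 + 0.000771605)/2 = 0.00819830.
Running total after boundary: 0.105421.
Order-1 term: 1/12 · (-4.28669e-05 − (-0.00390625)) = 0.000321949.
After k=1: 0.105742.
Order-2 term: −1/720 · (-3.96916e-07 − (-0.000732422)) = -1.01670e-06.
After k=2: 0.105741.
Order-3 term: 1/30240 · (-9.18787e-09 − (-0.000343323)) = 1.13530e-08.
After k=3: 0.105741.
Order-4 term: −1/1209600 · (-3.97007e-10 − (-0.000300407)) = -2.48352e-10.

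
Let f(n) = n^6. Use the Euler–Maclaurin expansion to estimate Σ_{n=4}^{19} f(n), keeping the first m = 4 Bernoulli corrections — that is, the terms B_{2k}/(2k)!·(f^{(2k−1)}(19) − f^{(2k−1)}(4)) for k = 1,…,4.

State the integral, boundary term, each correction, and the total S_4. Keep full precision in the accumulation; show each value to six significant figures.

∫_4^19 x^6 dx evaluates to 1.27694e+08.
Endpoint term: (f(4) + f(19))/2 = (4096.00 + 4.70459e+07)/2 = 2.35250e+07.
Running total after boundary: 1.51219e+08.
k=1: B_{2}/(2)! × [f^{(1)}(19) − f^{(1)}(4)] = 1/12 × (1.48566e+07 − 6144.00) = 1.23754e+06.
Partial sum through k=1: 1.52456e+08.
k=2: B_{4}/(4)! × [f^{(3)}(19) − f^{(3)}(4)] = −1/720 × (823080 − 7680.00) = -1132.50.
Partial sum through k=2: 1.52455e+08.
k=3: B_{6}/(6)! × [f^{(5)}(19) − f^{(5)}(4)] = 1/30240 × (13680.0 − 2880.00) = 0.357143.
Partial sum through k=3: 1.52455e+08.
k=4: B_{8}/(8)! × [f^{(7)}(19) − f^{(7)}(4)] = −1/1209600 × (0.00000 − 0.00000) = 0.00000.

S_4 ≈ 1.52455e+08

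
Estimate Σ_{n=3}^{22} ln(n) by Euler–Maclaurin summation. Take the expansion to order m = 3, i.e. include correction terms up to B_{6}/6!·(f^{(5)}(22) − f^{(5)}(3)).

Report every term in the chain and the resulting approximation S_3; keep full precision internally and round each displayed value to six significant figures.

The integral term ∫_3^22 ln(x) dx = 45.7071.
Boundary: ½(f(3) + f(22)) = ½(1.09861 + 3.09104) = 2.09483.
Running total after boundary: 47.8019.
Correction k=1: B_{2}/2! · (f^{(1)}(22) − f^{(1)}(3)) = 1/12 · (0.0454545 − 0.333333) = -0.0239899.
Partial sum through k=1: 47.7779.
Correction k=2: B_{4}/4! · (f^{(3)}(22) − f^{(3)}(3)) = −1/720 · (0.000187829 − 0.0740741) = 0.000102620.
Partial sum through k=2: 47.7780.
Correction k=3: B_{6}/6! · (f^{(5)}(22) − f^{(5)}(3)) = 1/30240 · (4.65691e-06 − 0.0987654) = -3.26590e-06.

S_3 ≈ 47.7780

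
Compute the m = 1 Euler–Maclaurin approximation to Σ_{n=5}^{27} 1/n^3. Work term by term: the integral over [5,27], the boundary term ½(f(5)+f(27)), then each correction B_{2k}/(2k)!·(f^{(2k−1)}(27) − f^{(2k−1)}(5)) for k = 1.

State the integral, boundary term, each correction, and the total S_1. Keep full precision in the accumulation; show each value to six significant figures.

∫_5^27 1/x^3 dx evaluates to 0.0193141.
Boundary: ½(f(5) + f(27)) = ½(0.00800000 + 5.08053e-05) = 0.00402540.
So far: 0.0233395.
Correction k=1: B_{2}/2! · (f^{(1)}(27) − f^{(1)}(5)) = 1/12 · (-5.64503e-06 − (-0.00480000)) = 0.000399530.

S_1 ≈ 0.0237391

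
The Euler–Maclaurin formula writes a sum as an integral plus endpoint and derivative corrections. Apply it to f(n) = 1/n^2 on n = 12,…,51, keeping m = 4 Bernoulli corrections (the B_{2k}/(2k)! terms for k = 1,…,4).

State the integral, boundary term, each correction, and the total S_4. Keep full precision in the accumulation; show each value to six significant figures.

∫_12^51 1/x^2 dx evaluates to 0.0637255.
Boundary: ½(f(12) + f(51)) = ½(0.00694444 + 0.000384468) = 0.00366446.
So far: 0.0673899.
k=1: B_{2}/(2)! × [f^{(1)}(51) − f^{(1)}(12)] = 1/12 × (-1.50772e-05 − (-0.00115741)) = 9.51942e-05.
Running total after k=1: 0.0674851.
k=2: B_{4}/(4)! × [f^{(3)}(51) − f^{(3)}(12)] = −1/720 × (-6.95601e-08 − (-9.64506e-05)) = -1.33863e-07.
Running total after k=2: 0.0674850.
k=3: B_{6}/(6)! × [f^{(5)}(51) − f^{(5)}(12)] = 1/30240 × (-8.02308e-10 − (-2.00939e-05)) = 6.64454e-10.
Running total after k=3: 0.0674850.
k=4: B_{8}/(8)! × [f^{(7)}(51) − f^{(7)}(12)] = −1/1209600 × (-1.72738e-11 − (-7.81429e-06)) = -6.46021e-12.

S_4 ≈ 0.0674850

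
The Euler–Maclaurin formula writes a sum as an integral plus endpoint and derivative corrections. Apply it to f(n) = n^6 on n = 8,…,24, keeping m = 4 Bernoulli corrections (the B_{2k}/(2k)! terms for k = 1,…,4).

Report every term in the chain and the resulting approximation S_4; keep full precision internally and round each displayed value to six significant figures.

S_4 ≈ 7.54556e+08

∫_8^24 x^6 dx evaluates to 6.54911e+08.
Boundary: ½(f(8) + f(24)) = ½(262144 + 1.91103e+08) = 9.56826e+07.
Integral + boundary = 7.50593e+08.
k=1: B_{2}/(2)! × [f^{(1)}(24) − f^{(1)}(8)] = 1/12 × (4.77757e+07 − 196608) = 3.96493e+06.
Running total after k=1: 7.54558e+08.
k=2: B_{4}/(4)! × [f^{(3)}(24) − f^{(3)}(8)] = −1/720 × (1.65888e+06 − 61440.0) = -2218.67.
Running total after k=2: 7.54556e+08.
k=3: B_{6}/(6)! × [f^{(5)}(24) − f^{(5)}(8)] = 1/30240 × (17280.0 − 5760.00) = 0.380952.
Running total after k=3: 7.54556e+08.
k=4: B_{8}/(8)! × [f^{(7)}(24) − f^{(7)}(8)] = −1/1209600 × (0.00000 − 0.00000) = 0.00000.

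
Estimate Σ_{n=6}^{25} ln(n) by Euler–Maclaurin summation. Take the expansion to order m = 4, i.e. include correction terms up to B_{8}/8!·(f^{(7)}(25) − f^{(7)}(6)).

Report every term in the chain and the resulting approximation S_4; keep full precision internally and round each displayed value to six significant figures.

The integral term ∫_6^25 ln(x) dx = 50.7213.
Endpoint term: (f(6) + f(25))/2 = (1.79176 + 3.21888)/2 = 2.50532.
Integral + boundary = 53.2267.
Correction k=1: B_{2}/2! · (f^{(1)}(25) − f^{(1)}(6)) = 1/12 · (0.0400000 − 0.166667) = -0.0105556.
Partial sum through k=1: 53.2161.
Correction k=2: B_{4}/4! · (f^{(3)}(25) − f^{(3)}(6)) = −1/720 · (0.000128000 − 0.00925926) = 1.26823e-05.
Partial sum through k=2: 53.2161.
Correction k=3: B_{6}/6! · (f^{(5)}(25) − f^{(5)}(6)) = 1/30240 · (2.45760e-06 − 0.00308642) = -1.01983e-07.
Partial sum through k=3: 53.2161.
Correction k=4: B_{8}/8! · (f^{(7)}(25) − f^{(7)}(6)) = −1/1209600 · (1.17965e-07 − 0.00257202) = 2.12624e-09.

S_4 ≈ 53.2161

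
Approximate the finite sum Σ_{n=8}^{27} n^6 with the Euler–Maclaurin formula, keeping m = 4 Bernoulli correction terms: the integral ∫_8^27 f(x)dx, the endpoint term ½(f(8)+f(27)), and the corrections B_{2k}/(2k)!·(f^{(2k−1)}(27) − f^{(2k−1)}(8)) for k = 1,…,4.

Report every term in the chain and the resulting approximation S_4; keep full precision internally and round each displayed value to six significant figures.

∫_8^27 x^6 dx evaluates to 1.49404e+09.
Endpoint term: (f(8) + f(27))/2 = (262144 + 3.87420e+08)/2 = 1.93841e+08.
So far: 1.68788e+09.
Correction k=1: B_{2}/2! · (f^{(1)}(27) − f^{(1)}(8)) = 1/12 · (8.60934e+07 − 196608) = 7.15807e+06.
Partial sum through k=1: 1.69504e+09.
Correction k=2: B_{4}/4! · (f^{(3)}(27) − f^{(3)}(8)) = −1/720 · (2.36196e+06 − 61440.0) = -3195.17.
Partial sum through k=2: 1.69503e+09.
Correction k=3: B_{6}/6! · (f^{(5)}(27) − f^{(5)}(8)) = 1/30240 · (19440.0 − 5760.00) = 0.452381.
Partial sum through k=3: 1.69503e+09.
Correction k=4: B_{8}/8! · (f^{(7)}(27) − f^{(7)}(8)) = −1/1209600 · (0.00000 − 0.00000) = 0.00000.

S_4 ≈ 1.69503e+09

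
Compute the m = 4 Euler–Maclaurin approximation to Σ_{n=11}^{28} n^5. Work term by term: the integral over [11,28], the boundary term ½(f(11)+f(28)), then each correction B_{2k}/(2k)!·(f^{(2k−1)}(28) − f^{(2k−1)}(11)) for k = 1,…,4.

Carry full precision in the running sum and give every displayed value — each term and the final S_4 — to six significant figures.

S_4 ≈ 8.89555e+07

∫_11^28 x^5 dx evaluates to 8.00198e+07.
½[f(11) + f(28)] = ½[161051 + 1.72104e+07] = 8.68571e+06.
So far: 8.87055e+07.
Correction k=1: B_{2}/2! · (f^{(1)}(28) − f^{(1)}(11)) = 1/12 · (3.07328e+06 − 73205.0) = 250006.
Partial sum through k=1: 8.89555e+07.
Correction k=2: B_{4}/4! · (f^{(3)}(28) − f^{(3)}(11)) = −1/720 · (47040.0 − 7260.00) = -55.2500.
Partial sum through k=2: 8.89555e+07.
Correction k=3: B_{6}/6! · (f^{(5)}(28) − f^{(5)}(11)) = 1/30240 · (120.000 − 120.000) = 0.00000.
Partial sum through k=3: 8.89555e+07.
Correction k=4: B_{8}/8! · (f^{(7)}(28) − f^{(7)}(11)) = −1/1209600 · (0.00000 − 0.00000) = 0.00000.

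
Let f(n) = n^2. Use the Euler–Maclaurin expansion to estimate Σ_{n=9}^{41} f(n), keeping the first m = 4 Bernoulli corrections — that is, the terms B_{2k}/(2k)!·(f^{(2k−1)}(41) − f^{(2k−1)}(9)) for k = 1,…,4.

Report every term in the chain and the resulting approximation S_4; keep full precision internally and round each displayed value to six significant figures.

The integral term ∫_9^41 x^2 dx = 22730.7.
Boundary: ½(f(9) + f(41)) = ½(81.0000 + 1681.00) = 881.000.
Running total after boundary: 23611.7.
k=1: B_{2}/(2)! × [f^{(1)}(41) − f^{(1)}(9)] = 1/12 × (82.0000 − 18.0000) = 5.33333.
After k=1: 23617.0.
k=2: B_{4}/(4)! × [f^{(3)}(41) − f^{(3)}(9)] = −1/720 × (0.00000 − 0.00000) = 0.00000.
After k=2: 23617.0.
k=3: B_{6}/(6)! × [f^{(5)}(41) − f^{(5)}(9)] = 1/30240 × (0.00000 − 0.00000) = 0.00000.
After k=3: 23617.0.
k=4: B_{8}/(8)! × [f^{(7)}(41) − f^{(7)}(9)] = −1/1209600 × (0.00000 − 0.00000) = 0.00000.

S_4 ≈ 23617.0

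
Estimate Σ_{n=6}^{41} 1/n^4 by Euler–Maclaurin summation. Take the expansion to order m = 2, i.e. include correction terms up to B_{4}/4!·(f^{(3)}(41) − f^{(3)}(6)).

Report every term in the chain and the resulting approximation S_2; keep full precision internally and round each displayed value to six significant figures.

∫_6^41 1/x^4 dx evaluates to 0.00153837.
½[f(6) + f(41)] = ½[0.000771605 + 3.53887e-07] = 0.000385979.
Running total after boundary: 0.00192435.
Order-1 term: 1/12 · (-3.45256e-08 − (-0.000514403)) = 4.28641e-05.
Running total after k=1: 0.00196722.
Order-2 term: −1/720 · (-6.16161e-10 − (-0.000428669)) = -5.95373e-07.

S_2 ≈ 0.00196662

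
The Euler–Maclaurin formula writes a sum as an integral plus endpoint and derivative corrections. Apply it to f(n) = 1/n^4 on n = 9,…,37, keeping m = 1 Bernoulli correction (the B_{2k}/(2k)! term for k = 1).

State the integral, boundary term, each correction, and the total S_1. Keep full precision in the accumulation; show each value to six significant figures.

The integral term ∫_9^37 1/x^4 dx = 0.000450667.
½[f(9) + f(37)] = ½[0.000152416 + 5.33572e-07] = 7.64747e-05.
Integral + boundary = 0.000527141.
Order-1 term: 1/12 · (-5.76835e-08 − (-6.77404e-05)) = 5.64022e-06.

S_1 ≈ 0.000532782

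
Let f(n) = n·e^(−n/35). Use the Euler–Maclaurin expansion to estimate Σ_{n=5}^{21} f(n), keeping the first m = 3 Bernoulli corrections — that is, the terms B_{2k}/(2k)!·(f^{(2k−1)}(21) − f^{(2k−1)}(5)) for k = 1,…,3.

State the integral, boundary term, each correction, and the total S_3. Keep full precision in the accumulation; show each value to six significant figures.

S_3 ≈ 145.844

Integral: ∫_5^21 x·e^(−x/35) dx = 137.958.
Endpoint term: (f(5) + f(21))/2 = (4.33439 + 11.5250)/2 = 7.92972.
Running total after boundary: 145.888.
Order-1 term: 1/12 · (0.219525 − 0.743038) = -0.0436261.
After k=1: 145.844.
Order-2 term: −1/720 · (0.00107522 − 0.00202187) = 1.31479e-06.
After k=2: 145.844.
Order-3 term: 1/30240 · (1.60918e-06 − 2.80586e-06) = -3.95730e-11.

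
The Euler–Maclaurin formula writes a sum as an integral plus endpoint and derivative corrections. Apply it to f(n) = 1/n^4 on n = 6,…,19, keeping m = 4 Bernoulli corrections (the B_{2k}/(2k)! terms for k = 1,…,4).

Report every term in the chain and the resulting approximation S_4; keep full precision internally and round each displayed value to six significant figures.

S_4 ≈ 0.00192641

∫_6^19 1/x^4 dx evaluates to 0.00149461.
Endpoint term: (f(6) + f(19))/2 = (0.000771605 + 7.67336e-06)/2 = 0.000389639.
Running total after boundary: 0.00188425.
Correction k=1: B_{2}/2! · (f^{(1)}(19) − f^{(1)}(6)) = 1/12 · (-1.61544e-06 − (-0.000514403)) = 4.27323e-05.
After k=1: 0.00192698.
Correction k=2: B_{4}/4! · (f^{(3)}(19) − f^{(3)}(6)) = −1/720 · (-1.34247e-07 − (-0.000428669)) = -5.95188e-07.
After k=2: 0.00192639.
Correction k=3: B_{6}/6! · (f^{(5)}(19) − f^{(5)}(6)) = 1/30240 · (-2.08251e-08 − (-0.000666819)) = 2.20502e-08.
After k=3: 0.00192641.
Correction k=4: B_{8}/8! · (f^{(7)}(19) − f^{(7)}(6)) = −1/1209600 · (-5.19185e-09 − (-0.00166705)) = -1.37818e-09.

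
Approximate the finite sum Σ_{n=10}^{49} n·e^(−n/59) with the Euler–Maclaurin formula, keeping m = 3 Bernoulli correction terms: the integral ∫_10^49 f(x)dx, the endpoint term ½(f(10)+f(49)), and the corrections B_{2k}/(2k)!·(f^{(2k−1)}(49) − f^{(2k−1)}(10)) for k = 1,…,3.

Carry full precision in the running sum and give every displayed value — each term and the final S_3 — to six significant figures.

∫_10^49 x·e^(−x/59) dx evaluates to 659.213.
Boundary: ½(f(10) + f(49)) = ½(8.44094 + 21.3556) = 14.8982.
So far: 674.111.
Correction k=1: B_{2}/2! · (f^{(1)}(49) − f^{(1)}(10)) = 1/12 · (0.0738691 − 0.701027) = -0.0522632.
Partial sum through k=1: 674.059.
Correction k=2: B_{4}/4! · (f^{(3)}(49) − f^{(3)}(10)) = −1/720 · (0.000271624 − 0.000686359) = 5.76020e-07.
Partial sum through k=2: 674.059.
Correction k=3: B_{6}/6! · (f^{(5)}(49) − f^{(5)}(10)) = 1/30240 · (1.49965e-07 − 3.36493e-07) = -6.16824e-12.

S_3 ≈ 674.059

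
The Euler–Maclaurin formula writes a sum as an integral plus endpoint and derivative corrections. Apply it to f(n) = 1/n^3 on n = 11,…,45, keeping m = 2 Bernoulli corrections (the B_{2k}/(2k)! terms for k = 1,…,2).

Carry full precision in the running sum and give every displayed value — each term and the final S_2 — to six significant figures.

S_2 ≈ 0.00428343

Integral: ∫_11^45 1/x^3 dx = 0.00388532.
Endpoint term: (f(11) + f(45))/2 = (0.000751315 + 1.09739e-05)/2 = 0.000381144.
Integral + boundary = 0.00426646.
k=1: B_{2}/(2)! × [f^{(1)}(45) − f^{(1)}(11)] = 1/12 × (-7.31596e-07 − (-0.000204904)) = 1.70144e-05.
Running total after k=1: 0.00428348.
k=2: B_{4}/(4)! × [f^{(3)}(45) − f^{(3)}(11)] = −1/720 × (-7.22564e-09 − (-3.38684e-05)) = -4.70295e-08.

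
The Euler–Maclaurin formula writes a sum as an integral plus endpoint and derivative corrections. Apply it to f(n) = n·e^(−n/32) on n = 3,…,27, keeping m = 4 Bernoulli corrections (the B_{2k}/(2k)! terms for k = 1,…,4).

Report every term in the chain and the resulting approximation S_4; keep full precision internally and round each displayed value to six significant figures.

The integral term ∫_3^27 x·e^(−x/32) dx = 207.753.
Endpoint term: (f(3) + f(27))/2 = (2.73153 + 11.6126)/2 = 7.17204.
Integral + boundary = 214.925.
Correction k=1: B_{2}/2! · (f^{(1)}(27) − f^{(1)}(3)) = 1/12 · (0.0672023 − 0.825150) = -0.0631623.
Running total after k=1: 214.862.
Correction k=2: B_{4}/4! · (f^{(3)}(27) − f^{(3)}(3)) = −1/720 · (0.000905656 − 0.00258415) = 2.33124e-06.
Running total after k=2: 214.862.
Correction k=3: B_{6}/6! · (f^{(5)}(27) − f^{(5)}(3)) = 1/30240 · (1.70477e-06 − 4.26025e-06) = -8.45065e-11.
Running total after k=3: 214.862.
Correction k=4: B_{8}/8! · (f^{(7)}(27) − f^{(7)}(3)) = −1/1209600 · (2.46593e-09 − 5.85635e-09) = 2.80293e-15.

S_4 ≈ 214.862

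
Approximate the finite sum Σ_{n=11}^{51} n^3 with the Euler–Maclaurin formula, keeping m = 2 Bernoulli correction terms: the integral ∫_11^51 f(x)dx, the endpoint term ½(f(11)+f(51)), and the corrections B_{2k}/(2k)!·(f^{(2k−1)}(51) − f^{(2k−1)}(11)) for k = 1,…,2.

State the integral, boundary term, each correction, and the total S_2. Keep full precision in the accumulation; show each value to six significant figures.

Integral: ∫_11^51 x^3 dx = 1.68764e+06.
Endpoint term: (f(11) + f(51))/2 = (1331.00 + 132651)/2 = 66991.0.
So far: 1.75463e+06.
k=1: B_{2}/(2)! × [f^{(1)}(51) − f^{(1)}(11)] = 1/12 × (7803.00 − 363.000) = 620.000.
After k=1: 1.75525e+06.
k=2: B_{4}/(4)! × [f^{(3)}(51) − f^{(3)}(11)] = −1/720 × (6.00000 − 6.00000) = 0.00000.

S_2 ≈ 1.75525e+06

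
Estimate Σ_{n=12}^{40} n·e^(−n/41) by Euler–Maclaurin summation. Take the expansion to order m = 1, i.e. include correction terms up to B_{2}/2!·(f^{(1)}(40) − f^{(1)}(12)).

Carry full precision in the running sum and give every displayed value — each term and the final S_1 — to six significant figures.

The integral term ∫_12^40 x·e^(−x/41) dx = 369.728.
Boundary: ½(f(12) + f(40)) = ½(8.95510 + 15.0785) = 12.0168.
Integral + boundary = 381.745.
k=1: B_{2}/(2)! × [f^{(1)}(40) − f^{(1)}(12)] = 1/12 × (0.00919421 − 0.527842) = -0.0432206.

S_1 ≈ 381.702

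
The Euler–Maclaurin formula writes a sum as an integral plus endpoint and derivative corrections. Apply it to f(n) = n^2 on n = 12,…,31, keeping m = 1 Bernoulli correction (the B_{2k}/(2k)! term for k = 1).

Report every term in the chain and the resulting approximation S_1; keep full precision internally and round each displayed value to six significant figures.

S_1 ≈ 9910.00

Integral: ∫_12^31 x^2 dx = 9354.33.
Boundary: ½(f(12) + f(31)) = ½(144.000 + 961.000) = 552.500.
Running total after boundary: 9906.83.
k=1: B_{2}/(2)! × [f^{(1)}(31) − f^{(1)}(12)] = 1/12 × (62.0000 − 24.0000) = 3.16667.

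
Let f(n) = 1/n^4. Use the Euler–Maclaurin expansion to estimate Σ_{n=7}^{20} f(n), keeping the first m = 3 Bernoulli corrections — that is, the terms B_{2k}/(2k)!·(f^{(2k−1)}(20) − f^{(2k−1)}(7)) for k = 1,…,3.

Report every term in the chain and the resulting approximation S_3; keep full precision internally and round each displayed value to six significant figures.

Integral: ∫_7^20 1/x^4 dx = 0.000930151.
½[f(7) + f(20)] = ½[0.000416493 + 6.25000e-06] = 0.000211372.
Integral + boundary = 0.00114152.
k=1: B_{2}/(2)! × [f^{(1)}(20) − f^{(1)}(7)] = 1/12 × (-1.25000e-06 − (-0.000237996)) = 1.97288e-05.
Partial sum through k=1: 0.00116125.
k=2: B_{4}/(4)! × [f^{(3)}(20) − f^{(3)}(7)] = −1/720 × (-9.37500e-08 − (-0.000145712)) = -2.02247e-07.
Partial sum through k=2: 0.00116105.
k=3: B_{6}/(6)! × [f^{(5)}(20) − f^{(5)}(7)] = 1/30240 × (-1.31250e-08 − (-0.000166528)) = 5.50644e-09.

S_3 ≈ 0.00116105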